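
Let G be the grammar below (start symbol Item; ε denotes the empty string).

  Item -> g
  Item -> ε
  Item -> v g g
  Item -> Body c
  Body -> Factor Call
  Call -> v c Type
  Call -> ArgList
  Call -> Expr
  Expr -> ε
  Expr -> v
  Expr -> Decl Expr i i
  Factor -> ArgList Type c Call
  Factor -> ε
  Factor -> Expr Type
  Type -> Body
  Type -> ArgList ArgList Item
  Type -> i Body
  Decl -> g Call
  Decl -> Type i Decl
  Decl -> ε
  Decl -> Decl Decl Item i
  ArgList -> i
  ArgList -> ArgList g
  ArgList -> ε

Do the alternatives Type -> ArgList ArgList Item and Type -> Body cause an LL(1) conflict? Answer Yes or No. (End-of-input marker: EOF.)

FIRST(ArgList ArgList Item) = { c, g, i, v, ε } and FIRST(Body) = { c, g, i, v, ε }.
Both contain c, so the two alternatives are not disjoint — LL(1) conflict.

Yes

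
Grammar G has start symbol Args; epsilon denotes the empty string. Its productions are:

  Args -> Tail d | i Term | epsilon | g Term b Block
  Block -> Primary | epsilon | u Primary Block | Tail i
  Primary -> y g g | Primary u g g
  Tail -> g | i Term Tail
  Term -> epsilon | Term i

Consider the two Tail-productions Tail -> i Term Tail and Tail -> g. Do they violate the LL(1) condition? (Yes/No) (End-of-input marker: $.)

FIRST(i Term Tail) = { i } and FIRST(g) = { g }.
The FIRST sets are disjoint and neither alternative is nullable — no conflict.

No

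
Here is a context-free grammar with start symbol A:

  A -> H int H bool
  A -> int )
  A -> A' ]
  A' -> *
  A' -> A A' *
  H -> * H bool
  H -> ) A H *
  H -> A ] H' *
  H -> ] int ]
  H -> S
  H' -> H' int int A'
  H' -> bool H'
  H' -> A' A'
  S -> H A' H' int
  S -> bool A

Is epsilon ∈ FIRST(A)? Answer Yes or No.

No

No nonterminal in this grammar is nullable.
No production of A has an RHS whose symbols are all nullable, so A is not nullable.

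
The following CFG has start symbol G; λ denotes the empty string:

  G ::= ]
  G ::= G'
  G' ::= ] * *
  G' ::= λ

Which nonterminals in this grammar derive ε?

Directly nullable (have an λ-production): G'.
G ::= G' with every symbol nullable, so G is nullable.

{ G, G' }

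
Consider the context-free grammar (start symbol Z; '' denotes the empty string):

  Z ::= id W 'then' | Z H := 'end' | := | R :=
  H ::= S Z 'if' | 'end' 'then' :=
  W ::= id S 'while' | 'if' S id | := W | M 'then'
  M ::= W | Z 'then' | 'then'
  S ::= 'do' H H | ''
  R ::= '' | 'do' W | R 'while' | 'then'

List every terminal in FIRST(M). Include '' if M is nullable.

From M ::= W: add FIRST(W) = { 'do', 'if', 'then', 'while', :=, id }.
From M ::= Z 'then': add FIRST(Z) = { 'do', 'then', 'while', :=, id }.
M ::= 'then' contributes {'then'}.
Union: FIRST(M) = { 'do', 'if', 'then', 'while', :=, id }.

{ 'do', 'if', 'then', 'while', :=, id }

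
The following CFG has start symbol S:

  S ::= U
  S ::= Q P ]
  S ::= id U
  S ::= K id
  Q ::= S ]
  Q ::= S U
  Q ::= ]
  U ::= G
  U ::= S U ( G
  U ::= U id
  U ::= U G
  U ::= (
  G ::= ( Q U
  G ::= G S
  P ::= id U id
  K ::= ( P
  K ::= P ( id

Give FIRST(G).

G ::= ( Q U contributes {(}.
From G ::= G S: add FIRST(G) = { ( }.
Union: FIRST(G) = { ( }.

{ ( }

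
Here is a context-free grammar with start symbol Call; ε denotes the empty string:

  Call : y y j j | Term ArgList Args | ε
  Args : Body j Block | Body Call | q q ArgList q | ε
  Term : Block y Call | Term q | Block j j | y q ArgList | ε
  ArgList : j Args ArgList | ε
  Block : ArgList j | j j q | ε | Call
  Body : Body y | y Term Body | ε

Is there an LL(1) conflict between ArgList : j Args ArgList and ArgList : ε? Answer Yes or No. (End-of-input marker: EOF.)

Yes

FIRST(j Args ArgList) = { j } and FIRST(ε) = { ε }.
The second alternative is nullable and FOLLOW(ArgList) = { EOF, j, q, y } shares j with FIRST of the first — conflict.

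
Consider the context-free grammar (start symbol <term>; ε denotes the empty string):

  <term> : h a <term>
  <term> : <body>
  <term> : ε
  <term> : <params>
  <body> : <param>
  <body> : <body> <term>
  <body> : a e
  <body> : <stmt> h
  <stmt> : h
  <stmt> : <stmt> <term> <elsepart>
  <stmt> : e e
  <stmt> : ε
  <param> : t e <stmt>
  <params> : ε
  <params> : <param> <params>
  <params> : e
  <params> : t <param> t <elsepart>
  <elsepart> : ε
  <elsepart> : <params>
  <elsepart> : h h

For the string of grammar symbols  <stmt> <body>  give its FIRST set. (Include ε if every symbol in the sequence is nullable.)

Add FIRST(<stmt>)\{ε} = { a, e, h, t }; <stmt> is nullable, continue.
Add FIRST(<body>) = { a, e, h, t }; <body> is not nullable, stop.

{ a, e, h, t }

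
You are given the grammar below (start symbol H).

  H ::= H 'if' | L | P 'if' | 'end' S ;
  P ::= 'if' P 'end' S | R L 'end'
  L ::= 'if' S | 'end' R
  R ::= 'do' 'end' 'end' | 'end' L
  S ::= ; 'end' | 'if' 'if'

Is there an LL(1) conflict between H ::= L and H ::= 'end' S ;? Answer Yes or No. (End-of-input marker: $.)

Yes

FIRST(L) = { 'end', 'if' } and FIRST('end' S ;) = { 'end' }.
Both contain 'end', so the two alternatives are not disjoint — LL(1) conflict.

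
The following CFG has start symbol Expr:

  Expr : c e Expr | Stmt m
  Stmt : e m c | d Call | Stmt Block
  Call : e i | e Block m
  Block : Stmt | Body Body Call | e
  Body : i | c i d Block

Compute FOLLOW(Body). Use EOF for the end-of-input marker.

{ c, e, i }

In Block : Body Body Call: add FIRST(Body Call) = { c, i }.
In Block : Body Body Call: add FIRST(Call) = { e }.
Union: FOLLOW(Body) = { c, e, i }.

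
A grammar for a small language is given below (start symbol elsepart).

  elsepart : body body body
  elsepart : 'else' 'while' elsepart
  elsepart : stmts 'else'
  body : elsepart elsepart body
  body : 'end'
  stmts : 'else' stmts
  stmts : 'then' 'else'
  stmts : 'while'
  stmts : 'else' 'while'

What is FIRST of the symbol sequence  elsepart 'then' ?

Add FIRST(elsepart) = { 'else', 'end', 'then', 'while' }; elsepart is not nullable, stop.

{ 'else', 'end', 'then', 'while' }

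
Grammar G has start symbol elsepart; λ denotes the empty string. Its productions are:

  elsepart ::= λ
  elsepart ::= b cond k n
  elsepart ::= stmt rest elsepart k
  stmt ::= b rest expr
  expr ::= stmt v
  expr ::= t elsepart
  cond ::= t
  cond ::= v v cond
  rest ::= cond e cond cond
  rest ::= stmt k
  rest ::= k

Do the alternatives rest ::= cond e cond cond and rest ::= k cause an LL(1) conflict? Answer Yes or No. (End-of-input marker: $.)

FIRST(cond e cond cond) = { t, v } and FIRST(k) = { k }.
The FIRST sets are disjoint and neither alternative is nullable — no conflict.

No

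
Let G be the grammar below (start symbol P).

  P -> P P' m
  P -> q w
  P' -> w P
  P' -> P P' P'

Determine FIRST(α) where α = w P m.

w is a terminal; add {w} and stop.

{ w }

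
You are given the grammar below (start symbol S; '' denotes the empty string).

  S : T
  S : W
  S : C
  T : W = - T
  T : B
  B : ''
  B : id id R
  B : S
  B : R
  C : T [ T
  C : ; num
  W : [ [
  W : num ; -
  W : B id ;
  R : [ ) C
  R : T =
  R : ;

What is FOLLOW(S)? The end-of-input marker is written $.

S is the start symbol, so $ ∈ FOLLOW(S).
In B : S: S is at the end, add FOLLOW(B) = { $, =, [, id }.
Union: FOLLOW(S) = { $, =, [, id }.

{ $, =, [, id }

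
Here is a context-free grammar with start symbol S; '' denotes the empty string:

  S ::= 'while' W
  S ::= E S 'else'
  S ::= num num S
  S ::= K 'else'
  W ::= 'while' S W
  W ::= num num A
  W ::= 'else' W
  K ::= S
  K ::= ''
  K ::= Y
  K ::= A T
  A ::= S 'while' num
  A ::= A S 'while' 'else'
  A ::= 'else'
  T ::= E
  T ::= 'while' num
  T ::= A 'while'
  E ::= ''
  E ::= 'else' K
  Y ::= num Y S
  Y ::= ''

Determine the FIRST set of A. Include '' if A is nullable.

From A ::= S 'while' num: add FIRST(S) = { 'else', 'while', num }.
From A ::= A S 'while' 'else': add FIRST(A) = { 'else', 'while', num }.
A ::= 'else' contributes {'else'}.
Union: FIRST(A) = { 'else', 'while', num }.

{ 'else', 'while', num }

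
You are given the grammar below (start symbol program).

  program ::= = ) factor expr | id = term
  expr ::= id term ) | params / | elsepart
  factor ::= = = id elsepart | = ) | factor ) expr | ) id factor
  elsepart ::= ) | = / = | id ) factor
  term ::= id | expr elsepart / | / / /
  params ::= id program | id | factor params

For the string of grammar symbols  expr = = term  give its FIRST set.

Add FIRST(expr) = { ), =, id }; expr is not nullable, stop.

{ ), =, id }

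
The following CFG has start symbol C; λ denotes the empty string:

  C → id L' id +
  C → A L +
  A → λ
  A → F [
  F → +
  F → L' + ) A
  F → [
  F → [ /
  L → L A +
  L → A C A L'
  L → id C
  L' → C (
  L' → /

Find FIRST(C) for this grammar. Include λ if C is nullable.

{ +, /, [, id }

C → id L' id + contributes {id}.
From C → A L +: A nullable, take FIRST(A) ∪ FIRST(L) = { +, /, [, id }.
Union: FIRST(C) = { +, /, [, id }.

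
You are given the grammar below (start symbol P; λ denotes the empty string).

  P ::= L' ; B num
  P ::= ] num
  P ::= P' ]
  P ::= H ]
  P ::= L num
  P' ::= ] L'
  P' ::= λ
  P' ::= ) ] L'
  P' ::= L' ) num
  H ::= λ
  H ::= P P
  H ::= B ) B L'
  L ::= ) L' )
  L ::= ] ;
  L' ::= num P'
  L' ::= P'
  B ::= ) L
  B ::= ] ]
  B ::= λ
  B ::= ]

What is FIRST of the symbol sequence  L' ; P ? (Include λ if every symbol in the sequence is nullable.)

Add FIRST(L')\{λ} = { ), ], num }; L' is nullable, continue.
; is a terminal; add {;} and stop.

{ ), ;, ], num }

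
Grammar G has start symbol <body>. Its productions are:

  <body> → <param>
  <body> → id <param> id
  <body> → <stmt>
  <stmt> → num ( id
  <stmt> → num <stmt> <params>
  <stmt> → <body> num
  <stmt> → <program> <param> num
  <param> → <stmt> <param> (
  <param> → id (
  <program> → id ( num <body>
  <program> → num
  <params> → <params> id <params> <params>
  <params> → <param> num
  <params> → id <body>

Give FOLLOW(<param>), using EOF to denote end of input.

{ EOF, (, id, num }

In <body> → <param>: <param> is at the end, add FOLLOW(<body>) = { EOF, id, num }.
In <body> → id <param> id: add FIRST(id) = { id }.
In <stmt> → <program> <param> num: add FIRST(num) = { num }.
In <param> → <stmt> <param> (: add FIRST(() = { ( }.
In <params> → <param> num: add FIRST(num) = { num }.
Union: FOLLOW(<param>) = { EOF, (, id, num }.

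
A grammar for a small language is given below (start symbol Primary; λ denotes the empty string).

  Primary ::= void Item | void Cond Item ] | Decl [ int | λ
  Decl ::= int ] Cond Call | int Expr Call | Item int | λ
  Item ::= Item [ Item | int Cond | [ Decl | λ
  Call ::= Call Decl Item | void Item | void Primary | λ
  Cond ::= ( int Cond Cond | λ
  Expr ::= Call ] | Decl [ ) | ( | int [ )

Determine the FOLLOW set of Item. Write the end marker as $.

In Primary ::= void Item: Item is at the end, add FOLLOW(Primary) = { $, [, ], int }.
In Primary ::= void Cond Item ]: add FIRST(]) = { ] }.
In Decl ::= Item int: add FIRST(int) = { int }.
In Item ::= Item [ Item: add FIRST([ Item) = { [ }.
In Item ::= Item [ Item: Item is at the end, add FOLLOW(Item) = { $, [, ], int }.
In Call ::= Call Decl Item: Item is at the end, add FOLLOW(Call) = { $, [, ], int }.
In Call ::= void Item: Item is at the end, add FOLLOW(Call) = { $, [, ], int }.
Union: FOLLOW(Item) = { $, [, ], int }.

{ $, [, ], int }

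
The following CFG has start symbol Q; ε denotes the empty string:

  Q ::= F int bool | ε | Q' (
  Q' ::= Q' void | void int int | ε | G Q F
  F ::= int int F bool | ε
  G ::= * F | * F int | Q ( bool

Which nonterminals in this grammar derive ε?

Directly nullable (have an ε-production): Q, Q', F.
No other nonterminal has a production whose RHS symbols are all nullable.

{ F, Q, Q' }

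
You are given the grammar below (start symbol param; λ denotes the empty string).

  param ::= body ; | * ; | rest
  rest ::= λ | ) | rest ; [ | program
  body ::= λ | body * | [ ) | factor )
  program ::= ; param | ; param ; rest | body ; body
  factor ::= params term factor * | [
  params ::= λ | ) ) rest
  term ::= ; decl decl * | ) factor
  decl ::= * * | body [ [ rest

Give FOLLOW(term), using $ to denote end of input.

{ ), ;, [ }

In factor ::= params term factor *: add FIRST(factor *) = { ), ;, [ }.
Union: FOLLOW(term) = { ), ;, [ }.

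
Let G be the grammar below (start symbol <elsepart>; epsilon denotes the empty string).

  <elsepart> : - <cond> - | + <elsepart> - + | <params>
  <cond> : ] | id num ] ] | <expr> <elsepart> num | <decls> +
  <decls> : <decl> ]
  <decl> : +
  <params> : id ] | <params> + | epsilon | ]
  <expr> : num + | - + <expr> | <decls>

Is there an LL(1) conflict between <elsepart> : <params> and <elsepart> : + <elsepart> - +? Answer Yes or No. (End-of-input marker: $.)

Yes

FIRST(<params>) = { +, ], id, epsilon } and FIRST(+ <elsepart> - +) = { + }.
Both contain +, so the two alternatives are not disjoint — LL(1) conflict.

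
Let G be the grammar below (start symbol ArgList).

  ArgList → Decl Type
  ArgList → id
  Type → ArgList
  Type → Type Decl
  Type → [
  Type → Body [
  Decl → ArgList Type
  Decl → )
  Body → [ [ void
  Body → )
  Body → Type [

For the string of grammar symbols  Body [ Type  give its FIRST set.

Add FIRST(Body) = { ), [, id }; Body is not nullable, stop.

{ ), [, id }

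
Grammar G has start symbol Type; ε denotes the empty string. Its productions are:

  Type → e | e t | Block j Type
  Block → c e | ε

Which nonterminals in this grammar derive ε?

Directly nullable (have an ε-production): Block.
No other nonterminal has a production whose RHS symbols are all nullable.

{ Block }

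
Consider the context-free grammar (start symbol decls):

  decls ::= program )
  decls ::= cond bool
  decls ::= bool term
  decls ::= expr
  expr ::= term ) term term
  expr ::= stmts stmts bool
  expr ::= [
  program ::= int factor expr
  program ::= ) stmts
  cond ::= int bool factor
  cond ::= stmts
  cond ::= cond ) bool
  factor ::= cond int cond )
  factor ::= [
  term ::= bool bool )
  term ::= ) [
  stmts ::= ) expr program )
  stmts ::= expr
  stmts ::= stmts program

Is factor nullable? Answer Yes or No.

No nonterminal in this grammar is nullable.
No production of factor has an RHS whose symbols are all nullable, so factor is not nullable.

No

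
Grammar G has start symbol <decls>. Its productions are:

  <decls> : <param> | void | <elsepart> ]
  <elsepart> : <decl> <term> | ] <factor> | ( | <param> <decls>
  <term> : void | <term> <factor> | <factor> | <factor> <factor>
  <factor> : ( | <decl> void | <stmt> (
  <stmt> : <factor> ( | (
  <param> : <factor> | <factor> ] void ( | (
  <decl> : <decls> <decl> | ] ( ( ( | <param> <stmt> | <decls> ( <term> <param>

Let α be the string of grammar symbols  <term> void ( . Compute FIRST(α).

Add FIRST(<term>) = { (, ], void }; <term> is not nullable, stop.

{ (, ], void }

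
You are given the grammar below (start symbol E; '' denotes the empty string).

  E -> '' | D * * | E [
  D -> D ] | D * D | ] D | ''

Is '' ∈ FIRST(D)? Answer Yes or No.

Yes

D has an ''-production, so D ⇒ ''.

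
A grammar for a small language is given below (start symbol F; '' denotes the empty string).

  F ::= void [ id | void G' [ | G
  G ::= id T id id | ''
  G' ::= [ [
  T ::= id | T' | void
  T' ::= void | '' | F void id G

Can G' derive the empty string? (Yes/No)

No

Nullable nonterminals: F, G, T, T'.
No production of G' has an RHS whose symbols are all nullable, so G' is not nullable.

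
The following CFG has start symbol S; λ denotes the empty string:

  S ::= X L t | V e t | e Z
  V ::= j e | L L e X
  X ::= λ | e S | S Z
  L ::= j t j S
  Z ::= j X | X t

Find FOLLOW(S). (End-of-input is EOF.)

S is the start symbol, so EOF ∈ FOLLOW(S).
In X ::= e S: S is at the end, add FOLLOW(X) = { EOF, e, j, t }.
In X ::= S Z: add FIRST(Z) = { e, j, t }.
In L ::= j t j S: S is at the end, add FOLLOW(L) = { e, j, t }.
Union: FOLLOW(S) = { EOF, e, j, t }.

{ EOF, e, j, t }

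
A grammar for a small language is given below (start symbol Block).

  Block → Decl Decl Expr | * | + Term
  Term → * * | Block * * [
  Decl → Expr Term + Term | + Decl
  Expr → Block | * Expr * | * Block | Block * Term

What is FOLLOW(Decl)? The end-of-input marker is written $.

{ *, + }

In Block → Decl Decl Expr: add FIRST(Decl Expr) = { *, + }.
In Block → Decl Decl Expr: add FIRST(Expr) = { *, + }.
In Decl → + Decl: Decl is at the end, add FOLLOW(Decl) = { *, + }.
Union: FOLLOW(Decl) = { *, + }.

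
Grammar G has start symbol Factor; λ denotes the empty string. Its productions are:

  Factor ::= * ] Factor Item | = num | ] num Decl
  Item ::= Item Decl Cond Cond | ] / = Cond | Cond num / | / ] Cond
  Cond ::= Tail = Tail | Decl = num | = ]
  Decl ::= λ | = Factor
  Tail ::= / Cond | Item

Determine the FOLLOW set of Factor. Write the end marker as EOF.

{ EOF, /, =, ] }

Factor is the start symbol, so EOF ∈ FOLLOW(Factor).
In Factor ::= * ] Factor Item: add FIRST(Item) = { /, =, ] }.
In Decl ::= = Factor: Factor is at the end, add FOLLOW(Decl) = { EOF, /, =, ] }.
Union: FOLLOW(Factor) = { EOF, /, =, ] }.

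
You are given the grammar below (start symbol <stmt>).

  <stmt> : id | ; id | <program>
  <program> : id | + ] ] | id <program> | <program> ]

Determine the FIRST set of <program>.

<program> : id contributes {id}.
<program> : + ] ] contributes {+}.
<program> : id <program> contributes {id}.
From <program> : <program> ]: add FIRST(<program>) = { +, id }.
Union: FIRST(<program>) = { +, id }.

{ +, id }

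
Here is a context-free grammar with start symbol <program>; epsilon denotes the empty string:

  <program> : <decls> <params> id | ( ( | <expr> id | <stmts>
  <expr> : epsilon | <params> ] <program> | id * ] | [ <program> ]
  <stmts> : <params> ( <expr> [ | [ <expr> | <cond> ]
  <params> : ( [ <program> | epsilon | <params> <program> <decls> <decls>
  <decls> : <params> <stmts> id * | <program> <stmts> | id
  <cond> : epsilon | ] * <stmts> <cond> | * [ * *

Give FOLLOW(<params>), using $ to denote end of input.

{ (, *, [, ], id }

In <program> : <decls> <params> id: add FIRST(id) = { id }.
In <expr> : <params> ] <program>: add FIRST(] <program>) = { ] }.
In <stmts> : <params> ( <expr> [: add FIRST(( <expr> [) = { ( }.
In <params> : <params> <program> <decls> <decls>: add FIRST(<program> <decls> <decls>) = { (, *, [, ], id }.
In <decls> : <params> <stmts> id *: add FIRST(<stmts> id *) = { (, *, [, ], id }.
Union: FOLLOW(<params>) = { (, *, [, ], id }.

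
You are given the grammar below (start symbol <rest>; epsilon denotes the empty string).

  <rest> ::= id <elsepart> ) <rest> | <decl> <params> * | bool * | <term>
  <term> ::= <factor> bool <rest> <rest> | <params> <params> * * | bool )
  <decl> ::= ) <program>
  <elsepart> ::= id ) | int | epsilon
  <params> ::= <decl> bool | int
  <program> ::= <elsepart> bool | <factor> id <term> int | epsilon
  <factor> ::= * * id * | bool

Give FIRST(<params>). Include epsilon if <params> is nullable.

From <params> ::= <decl> bool: add FIRST(<decl>) = { ) }.
<params> ::= int contributes {int}.
Union: FIRST(<params>) = { ), int }.

{ ), int }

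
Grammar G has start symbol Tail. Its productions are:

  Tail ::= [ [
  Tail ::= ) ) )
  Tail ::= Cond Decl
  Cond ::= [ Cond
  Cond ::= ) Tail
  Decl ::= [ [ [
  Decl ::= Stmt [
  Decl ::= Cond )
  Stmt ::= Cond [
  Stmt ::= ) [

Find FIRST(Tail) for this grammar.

{ ), [ }

Tail ::= [ [ contributes {[}.
Tail ::= ) ) ) contributes {)}.
From Tail ::= Cond Decl: add FIRST(Cond) = { ), [ }.
Union: FIRST(Tail) = { ), [ }.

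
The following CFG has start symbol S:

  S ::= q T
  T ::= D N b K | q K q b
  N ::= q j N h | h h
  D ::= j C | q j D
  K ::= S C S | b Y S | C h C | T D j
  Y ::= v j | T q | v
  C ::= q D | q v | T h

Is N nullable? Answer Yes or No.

No nonterminal in this grammar is nullable.
No production of N has an RHS whose symbols are all nullable, so N is not nullable.

No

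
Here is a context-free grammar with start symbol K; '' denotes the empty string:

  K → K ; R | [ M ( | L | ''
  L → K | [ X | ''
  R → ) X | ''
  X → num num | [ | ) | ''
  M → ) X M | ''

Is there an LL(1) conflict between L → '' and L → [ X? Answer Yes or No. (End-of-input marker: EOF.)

No

FIRST('') = { '' } and FIRST([ X) = { [ }.
The first is nullable but FOLLOW(L) = { EOF, ; } is disjoint from FIRST of the second.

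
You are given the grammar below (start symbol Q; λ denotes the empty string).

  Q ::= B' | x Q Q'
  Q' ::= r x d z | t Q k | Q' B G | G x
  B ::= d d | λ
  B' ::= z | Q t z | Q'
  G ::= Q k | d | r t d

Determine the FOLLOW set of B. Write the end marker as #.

{ d, r, t, x, z }

In Q' ::= Q' B G: add FIRST(G) = { d, r, t, x, z }.
Union: FOLLOW(B) = { d, r, t, x, z }.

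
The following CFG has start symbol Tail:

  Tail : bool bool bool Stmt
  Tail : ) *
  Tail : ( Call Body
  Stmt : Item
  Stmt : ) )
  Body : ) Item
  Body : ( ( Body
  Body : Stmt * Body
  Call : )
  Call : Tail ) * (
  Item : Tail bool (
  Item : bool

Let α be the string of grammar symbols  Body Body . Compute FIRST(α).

{ (, ), bool }

Add FIRST(Body) = { (, ), bool }; Body is not nullable, stop.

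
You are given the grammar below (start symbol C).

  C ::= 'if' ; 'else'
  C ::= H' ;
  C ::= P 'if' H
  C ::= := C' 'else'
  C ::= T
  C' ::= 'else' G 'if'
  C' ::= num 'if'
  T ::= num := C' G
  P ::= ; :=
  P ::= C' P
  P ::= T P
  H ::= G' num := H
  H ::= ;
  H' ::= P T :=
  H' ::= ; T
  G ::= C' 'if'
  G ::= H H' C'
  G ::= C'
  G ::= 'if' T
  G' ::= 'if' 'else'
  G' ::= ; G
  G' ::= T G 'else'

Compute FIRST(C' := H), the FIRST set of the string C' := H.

{ 'else', num }

Add FIRST(C') = { 'else', num }; C' is not nullable, stop.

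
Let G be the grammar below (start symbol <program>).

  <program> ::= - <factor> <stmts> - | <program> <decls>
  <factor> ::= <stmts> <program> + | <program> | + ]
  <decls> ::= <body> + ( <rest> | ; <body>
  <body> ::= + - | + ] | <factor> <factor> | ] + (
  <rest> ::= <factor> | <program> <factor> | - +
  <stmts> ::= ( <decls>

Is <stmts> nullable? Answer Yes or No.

No nonterminal in this grammar is nullable.
No production of <stmts> has an RHS whose symbols are all nullable, so <stmts> is not nullable.

No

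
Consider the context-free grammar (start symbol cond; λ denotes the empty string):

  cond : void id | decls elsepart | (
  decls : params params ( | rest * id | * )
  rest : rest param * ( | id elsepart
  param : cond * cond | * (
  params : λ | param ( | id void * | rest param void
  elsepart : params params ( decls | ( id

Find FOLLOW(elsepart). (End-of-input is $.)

{ $, (, *, id, void }

In cond : decls elsepart: elsepart is at the end, add FOLLOW(cond) = { $, (, *, void }.
In rest : id elsepart: elsepart is at the end, add FOLLOW(rest) = { (, *, id, void }.
Union: FOLLOW(elsepart) = { $, (, *, id, void }.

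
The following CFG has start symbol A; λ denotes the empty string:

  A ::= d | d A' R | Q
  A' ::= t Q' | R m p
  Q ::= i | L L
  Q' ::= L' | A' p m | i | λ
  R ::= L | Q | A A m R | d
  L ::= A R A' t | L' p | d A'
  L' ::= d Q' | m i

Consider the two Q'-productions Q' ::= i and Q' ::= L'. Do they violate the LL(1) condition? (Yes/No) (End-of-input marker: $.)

FIRST(i) = { i } and FIRST(L') = { d, m }.
The FIRST sets are disjoint and neither alternative is nullable — no conflict.

No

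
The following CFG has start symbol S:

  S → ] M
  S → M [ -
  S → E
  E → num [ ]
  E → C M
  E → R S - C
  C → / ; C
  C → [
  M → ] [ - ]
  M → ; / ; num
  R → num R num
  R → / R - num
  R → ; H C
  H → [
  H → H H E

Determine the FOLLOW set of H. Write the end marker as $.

{ /, ;, [, num }

In R → ; H C: add FIRST(C) = { /, [ }.
In H → H H E: add FIRST(H E) = { [ }.
In H → H H E: add FIRST(E) = { /, ;, [, num }.
Union: FOLLOW(H) = { /, ;, [, num }.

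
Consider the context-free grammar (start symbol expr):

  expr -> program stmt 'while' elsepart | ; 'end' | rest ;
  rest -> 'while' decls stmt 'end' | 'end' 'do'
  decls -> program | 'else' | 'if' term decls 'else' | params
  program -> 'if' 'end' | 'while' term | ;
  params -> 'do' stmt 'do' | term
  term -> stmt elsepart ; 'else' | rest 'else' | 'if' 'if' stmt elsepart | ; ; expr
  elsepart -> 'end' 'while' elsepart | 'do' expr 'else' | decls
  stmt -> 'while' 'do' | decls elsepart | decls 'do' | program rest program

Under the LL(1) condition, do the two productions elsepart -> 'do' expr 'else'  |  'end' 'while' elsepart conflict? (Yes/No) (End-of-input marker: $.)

No

FIRST('do' expr 'else') = { 'do' } and FIRST('end' 'while' elsepart) = { 'end' }.
The FIRST sets are disjoint and neither alternative is nullable — no conflict.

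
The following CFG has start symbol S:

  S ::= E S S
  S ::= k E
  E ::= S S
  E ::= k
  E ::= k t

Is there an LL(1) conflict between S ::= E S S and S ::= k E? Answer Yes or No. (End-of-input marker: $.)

FIRST(E S S) = { k } and FIRST(k E) = { k }.
Both contain k, so the two alternatives are not disjoint — LL(1) conflict.

Yes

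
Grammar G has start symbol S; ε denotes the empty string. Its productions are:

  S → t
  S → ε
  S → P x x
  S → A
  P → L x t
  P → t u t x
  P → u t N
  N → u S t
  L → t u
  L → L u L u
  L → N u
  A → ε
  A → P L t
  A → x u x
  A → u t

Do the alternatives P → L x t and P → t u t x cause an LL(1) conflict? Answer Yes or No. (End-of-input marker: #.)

FIRST(L x t) = { t, u } and FIRST(t u t x) = { t }.
Both contain t, so the two alternatives are not disjoint — LL(1) conflict.

Yes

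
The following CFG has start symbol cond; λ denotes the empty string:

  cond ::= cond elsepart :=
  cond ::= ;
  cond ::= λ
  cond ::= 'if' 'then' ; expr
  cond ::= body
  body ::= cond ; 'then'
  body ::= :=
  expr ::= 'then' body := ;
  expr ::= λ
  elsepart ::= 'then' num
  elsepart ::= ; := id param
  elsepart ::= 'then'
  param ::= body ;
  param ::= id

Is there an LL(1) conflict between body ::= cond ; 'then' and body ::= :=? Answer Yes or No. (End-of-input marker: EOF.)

FIRST(cond ; 'then') = { 'if', 'then', :=, ; } and FIRST(:=) = { := }.
Both contain :=, so the two alternatives are not disjoint — LL(1) conflict.

Yes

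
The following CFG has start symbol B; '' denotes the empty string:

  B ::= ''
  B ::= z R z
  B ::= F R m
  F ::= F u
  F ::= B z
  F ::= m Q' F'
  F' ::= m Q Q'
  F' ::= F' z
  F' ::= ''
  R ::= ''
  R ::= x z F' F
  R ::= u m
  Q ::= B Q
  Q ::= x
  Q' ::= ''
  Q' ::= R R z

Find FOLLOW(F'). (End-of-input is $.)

In F ::= m Q' F': F' is at the end, add FOLLOW(F) = { m, u, x, z }.
In F' ::= F' z: add FIRST(z) = { z }.
In R ::= x z F' F: add FIRST(F) = { m, z }.
Union: FOLLOW(F') = { m, u, x, z }.

{ m, u, x, z }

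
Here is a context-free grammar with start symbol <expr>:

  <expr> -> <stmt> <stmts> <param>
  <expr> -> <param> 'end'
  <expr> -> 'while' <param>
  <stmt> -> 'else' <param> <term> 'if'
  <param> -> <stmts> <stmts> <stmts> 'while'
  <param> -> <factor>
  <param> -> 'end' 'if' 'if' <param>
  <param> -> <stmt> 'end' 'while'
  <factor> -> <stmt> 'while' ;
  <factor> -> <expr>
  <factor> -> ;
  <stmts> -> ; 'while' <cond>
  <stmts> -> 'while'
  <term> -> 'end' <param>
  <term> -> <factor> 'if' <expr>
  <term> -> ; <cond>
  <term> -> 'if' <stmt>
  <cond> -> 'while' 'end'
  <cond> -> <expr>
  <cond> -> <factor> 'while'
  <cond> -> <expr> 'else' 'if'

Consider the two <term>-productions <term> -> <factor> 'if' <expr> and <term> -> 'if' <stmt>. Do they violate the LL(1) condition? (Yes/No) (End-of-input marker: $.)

No

FIRST(<factor> 'if' <expr>) = { 'else', 'end', 'while', ; } and FIRST('if' <stmt>) = { 'if' }.
The FIRST sets are disjoint and neither alternative is nullable — no conflict.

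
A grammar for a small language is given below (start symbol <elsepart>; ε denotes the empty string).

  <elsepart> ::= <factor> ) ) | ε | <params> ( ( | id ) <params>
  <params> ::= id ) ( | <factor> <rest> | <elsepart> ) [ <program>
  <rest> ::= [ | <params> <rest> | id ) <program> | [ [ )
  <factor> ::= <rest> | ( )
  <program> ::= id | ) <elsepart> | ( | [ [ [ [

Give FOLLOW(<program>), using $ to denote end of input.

{ $, (, ), [, id }

In <params> ::= <elsepart> ) [ <program>: <program> is at the end, add FOLLOW(<params>) = { $, (, ), [, id }.
In <rest> ::= id ) <program>: <program> is at the end, add FOLLOW(<rest>) = { $, (, ), [, id }.
Union: FOLLOW(<program>) = { $, (, ), [, id }.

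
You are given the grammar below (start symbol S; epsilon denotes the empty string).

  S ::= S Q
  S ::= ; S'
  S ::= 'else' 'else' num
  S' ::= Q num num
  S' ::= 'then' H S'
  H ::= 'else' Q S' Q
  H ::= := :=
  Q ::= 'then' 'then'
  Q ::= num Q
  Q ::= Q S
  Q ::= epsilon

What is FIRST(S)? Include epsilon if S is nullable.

{ 'else', ; }

From S ::= S Q: add FIRST(S) = { 'else', ; }.
S ::= ; S' contributes {;}.
S ::= 'else' 'else' num contributes {'else'}.
Union: FIRST(S) = { 'else', ; }.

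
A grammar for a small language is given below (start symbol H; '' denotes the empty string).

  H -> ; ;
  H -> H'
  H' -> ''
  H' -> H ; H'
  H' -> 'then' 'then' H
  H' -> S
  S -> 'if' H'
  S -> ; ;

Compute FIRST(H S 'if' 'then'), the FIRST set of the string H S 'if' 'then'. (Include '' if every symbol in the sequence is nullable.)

{ 'if', 'then', ; }

Add FIRST(H)\{''} = { 'if', 'then', ; }; H is nullable, continue.
Add FIRST(S) = { 'if', ; }; S is not nullable, stop.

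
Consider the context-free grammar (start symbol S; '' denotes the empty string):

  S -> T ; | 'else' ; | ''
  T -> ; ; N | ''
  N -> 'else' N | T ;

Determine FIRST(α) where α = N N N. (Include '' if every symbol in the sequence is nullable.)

{ 'else', ; }

Add FIRST(N) = { 'else', ; }; N is not nullable, stop.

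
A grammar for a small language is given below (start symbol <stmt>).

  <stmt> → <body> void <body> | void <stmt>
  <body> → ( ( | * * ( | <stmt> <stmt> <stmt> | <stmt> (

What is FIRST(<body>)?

{ (, *, void }

<body> → ( ( contributes {(}.
<body> → * * ( contributes {*}.
From <body> → <stmt> <stmt> <stmt>: add FIRST(<stmt>) = { (, *, void }.
From <body> → <stmt> (: add FIRST(<stmt>) = { (, *, void }.
Union: FIRST(<body>) = { (, *, void }.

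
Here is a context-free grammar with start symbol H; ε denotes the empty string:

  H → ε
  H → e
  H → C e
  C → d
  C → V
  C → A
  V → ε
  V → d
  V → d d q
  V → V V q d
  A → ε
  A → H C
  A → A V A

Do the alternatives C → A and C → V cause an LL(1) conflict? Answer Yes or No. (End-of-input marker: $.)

Yes

FIRST(A) = { d, e, q, ε } and FIRST(V) = { d, q, ε }.
Both contain d, so the two alternatives are not disjoint — LL(1) conflict.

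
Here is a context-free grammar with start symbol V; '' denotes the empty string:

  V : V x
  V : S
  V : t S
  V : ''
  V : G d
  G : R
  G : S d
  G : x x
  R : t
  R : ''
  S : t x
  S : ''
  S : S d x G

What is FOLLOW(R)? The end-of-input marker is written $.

{ $, d, x }

In G : R: R is at the end, add FOLLOW(G) = { $, d, x }.
Union: FOLLOW(R) = { $, d, x }.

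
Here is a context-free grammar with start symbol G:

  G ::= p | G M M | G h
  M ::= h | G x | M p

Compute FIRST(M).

M ::= h contributes {h}.
From M ::= G x: add FIRST(G) = { p }.
From M ::= M p: add FIRST(M) = { h, p }.
Union: FIRST(M) = { h, p }.

{ h, p }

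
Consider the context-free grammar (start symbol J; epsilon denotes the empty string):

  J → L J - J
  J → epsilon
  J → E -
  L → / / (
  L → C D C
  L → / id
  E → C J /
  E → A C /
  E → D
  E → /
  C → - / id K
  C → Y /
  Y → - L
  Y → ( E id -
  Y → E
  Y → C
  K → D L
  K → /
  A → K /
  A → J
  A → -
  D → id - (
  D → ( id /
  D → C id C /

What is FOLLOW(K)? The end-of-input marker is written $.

{ (, -, /, id }

In C → - / id K: K is at the end, add FOLLOW(C) = { (, -, /, id }.
In A → K /: add FIRST(/) = { / }.
Union: FOLLOW(K) = { (, -, /, id }.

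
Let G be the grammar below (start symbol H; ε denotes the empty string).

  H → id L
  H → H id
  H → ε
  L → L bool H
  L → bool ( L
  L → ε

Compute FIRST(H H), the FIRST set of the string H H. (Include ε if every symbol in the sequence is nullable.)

Add FIRST(H)\{ε} = { id }; H is nullable, continue.
Add FIRST(H)\{ε} = { id }; H is nullable, continue.
Every symbol is nullable, so include ε.

{ id, ε }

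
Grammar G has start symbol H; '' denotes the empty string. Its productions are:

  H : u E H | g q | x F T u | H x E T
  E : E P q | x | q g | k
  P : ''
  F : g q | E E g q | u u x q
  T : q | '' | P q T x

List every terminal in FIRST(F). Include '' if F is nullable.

{ g, k, q, u, x }

F : g q contributes {g}.
From F : E E g q: add FIRST(E) = { k, q, x }.
F : u u x q contributes {u}.
Union: FIRST(F) = { g, k, q, u, x }.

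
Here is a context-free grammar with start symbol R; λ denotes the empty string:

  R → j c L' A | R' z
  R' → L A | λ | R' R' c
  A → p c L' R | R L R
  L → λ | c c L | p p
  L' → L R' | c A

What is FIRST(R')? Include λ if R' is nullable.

From R' → L A: L nullable, take FIRST(L) ∪ FIRST(A) = { c, j, p, z }.
R' → λ contributes λ.
From R' → R' R' c: R', R' nullable, take FIRST(R') ∪ FIRST(R') ∪ {c} = { c, j, p, z }.
Union: FIRST(R') = { c, j, p, z, λ }.

{ c, j, p, z, λ }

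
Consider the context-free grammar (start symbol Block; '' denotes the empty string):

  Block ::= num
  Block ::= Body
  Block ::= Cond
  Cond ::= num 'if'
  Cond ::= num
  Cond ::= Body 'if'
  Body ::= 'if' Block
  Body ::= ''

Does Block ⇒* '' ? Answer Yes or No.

Yes

Block ::= Body and each of Body is nullable, so Block ⇒* ''.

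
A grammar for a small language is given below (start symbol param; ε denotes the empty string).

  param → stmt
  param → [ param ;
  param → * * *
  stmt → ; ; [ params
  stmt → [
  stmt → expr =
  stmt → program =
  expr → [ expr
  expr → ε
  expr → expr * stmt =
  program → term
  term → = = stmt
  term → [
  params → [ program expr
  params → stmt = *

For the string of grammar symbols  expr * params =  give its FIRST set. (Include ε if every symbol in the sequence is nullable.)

Add FIRST(expr)\{ε} = { *, [ }; expr is nullable, continue.
* is a terminal; add {*} and stop.

{ *, [ }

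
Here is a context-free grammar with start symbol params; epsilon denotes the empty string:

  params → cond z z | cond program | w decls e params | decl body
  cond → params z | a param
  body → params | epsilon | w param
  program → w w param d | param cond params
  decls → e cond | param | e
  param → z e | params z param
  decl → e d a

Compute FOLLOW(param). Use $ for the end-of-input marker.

In cond → a param: param is at the end, add FOLLOW(cond) = { a, e, w, z }.
In body → w param: param is at the end, add FOLLOW(body) = { $, z }.
In program → w w param d: add FIRST(d) = { d }.
In program → param cond params: add FIRST(cond params) = { a, e, w }.
In decls → param: param is at the end, add FOLLOW(decls) = { e }.
In param → params z param: param is at the end, add FOLLOW(param) = { $, a, d, e, w, z }.
Union: FOLLOW(param) = { $, a, d, e, w, z }.

{ $, a, d, e, w, z }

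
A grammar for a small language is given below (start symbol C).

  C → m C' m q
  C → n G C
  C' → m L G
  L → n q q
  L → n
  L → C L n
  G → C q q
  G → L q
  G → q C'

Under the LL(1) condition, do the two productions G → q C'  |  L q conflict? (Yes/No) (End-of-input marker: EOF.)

No

FIRST(q C') = { q } and FIRST(L q) = { m, n }.
The FIRST sets are disjoint and neither alternative is nullable — no conflict.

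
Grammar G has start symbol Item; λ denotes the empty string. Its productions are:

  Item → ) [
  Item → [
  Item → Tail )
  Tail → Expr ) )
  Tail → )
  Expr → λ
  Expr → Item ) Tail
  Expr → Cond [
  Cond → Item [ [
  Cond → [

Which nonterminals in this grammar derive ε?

Directly nullable (have an λ-production): Expr.
No other nonterminal has a production whose RHS symbols are all nullable.

{ Expr }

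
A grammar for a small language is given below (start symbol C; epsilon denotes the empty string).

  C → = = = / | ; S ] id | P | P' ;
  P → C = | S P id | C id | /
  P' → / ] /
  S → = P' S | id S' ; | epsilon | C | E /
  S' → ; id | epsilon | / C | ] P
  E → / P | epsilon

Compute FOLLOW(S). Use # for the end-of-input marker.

{ /, ;, =, ], id }

In C → ; S ] id: add FIRST(] id) = { ] }.
In P → S P id: add FIRST(P id) = { /, ;, =, id }.
In S → = P' S: S is at the end, add FOLLOW(S) = { /, ;, =, ], id }.
Union: FOLLOW(S) = { /, ;, =, ], id }.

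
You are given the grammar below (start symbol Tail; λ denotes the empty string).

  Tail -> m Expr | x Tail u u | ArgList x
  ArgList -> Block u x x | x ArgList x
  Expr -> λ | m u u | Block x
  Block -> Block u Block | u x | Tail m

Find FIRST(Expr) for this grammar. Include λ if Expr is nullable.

Expr -> λ contributes λ.
Expr -> m u u contributes {m}.
From Expr -> Block x: add FIRST(Block) = { m, u, x }.
Union: FIRST(Expr) = { m, u, x, λ }.

{ m, u, x, λ }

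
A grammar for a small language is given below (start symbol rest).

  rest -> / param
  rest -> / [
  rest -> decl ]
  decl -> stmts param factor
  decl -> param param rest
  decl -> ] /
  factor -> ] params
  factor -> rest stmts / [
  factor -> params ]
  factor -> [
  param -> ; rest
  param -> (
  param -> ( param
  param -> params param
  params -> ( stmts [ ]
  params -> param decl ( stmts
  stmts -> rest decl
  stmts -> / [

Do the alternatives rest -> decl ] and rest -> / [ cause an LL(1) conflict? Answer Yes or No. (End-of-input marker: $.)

Yes

FIRST(decl ]) = { (, /, ;, ] } and FIRST(/ [) = { / }.
Both contain /, so the two alternatives are not disjoint — LL(1) conflict.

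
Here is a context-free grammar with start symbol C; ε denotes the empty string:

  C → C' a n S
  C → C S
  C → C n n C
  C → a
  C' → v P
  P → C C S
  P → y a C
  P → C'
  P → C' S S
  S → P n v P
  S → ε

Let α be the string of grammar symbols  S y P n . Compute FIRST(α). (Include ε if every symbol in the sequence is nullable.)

{ a, v, y }

Add FIRST(S)\{ε} = { a, v, y }; S is nullable, continue.
y is a terminal; add {y} and stop.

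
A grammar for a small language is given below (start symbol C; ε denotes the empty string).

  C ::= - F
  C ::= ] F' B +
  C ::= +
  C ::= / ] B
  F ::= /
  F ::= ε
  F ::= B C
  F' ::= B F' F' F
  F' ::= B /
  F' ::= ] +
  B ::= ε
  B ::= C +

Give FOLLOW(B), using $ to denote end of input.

In C ::= ] F' B +: add FIRST(+) = { + }.
In C ::= / ] B: B is at the end, add FOLLOW(C) = { $, +, -, /, ] }.
In F ::= B C: add FIRST(C) = { +, -, /, ] }.
In F' ::= B F' F' F: add FIRST(F' F' F) = { +, -, /, ] }.
In F' ::= B /: add FIRST(/) = { / }.
Union: FOLLOW(B) = { $, +, -, /, ] }.

{ $, +, -, /, ] }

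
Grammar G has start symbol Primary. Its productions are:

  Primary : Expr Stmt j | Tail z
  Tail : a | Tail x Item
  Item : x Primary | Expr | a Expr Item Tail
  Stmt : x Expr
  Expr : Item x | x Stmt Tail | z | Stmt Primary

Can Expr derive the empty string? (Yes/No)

No nonterminal in this grammar is nullable.
No production of Expr has an RHS whose symbols are all nullable, so Expr is not nullable.

No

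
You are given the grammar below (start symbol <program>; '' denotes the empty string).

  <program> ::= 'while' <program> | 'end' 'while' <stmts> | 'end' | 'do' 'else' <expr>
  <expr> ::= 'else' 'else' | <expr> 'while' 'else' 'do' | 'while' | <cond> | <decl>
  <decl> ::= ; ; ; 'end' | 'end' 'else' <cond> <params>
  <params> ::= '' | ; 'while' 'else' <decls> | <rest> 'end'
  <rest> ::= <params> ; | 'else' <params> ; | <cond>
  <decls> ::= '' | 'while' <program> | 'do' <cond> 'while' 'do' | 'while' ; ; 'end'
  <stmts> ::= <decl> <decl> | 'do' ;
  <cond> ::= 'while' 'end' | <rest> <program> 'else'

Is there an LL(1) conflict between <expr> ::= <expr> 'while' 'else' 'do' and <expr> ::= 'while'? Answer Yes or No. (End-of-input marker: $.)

FIRST(<expr> 'while' 'else' 'do') = { 'else', 'end', 'while', ; } and FIRST('while') = { 'while' }.
Both contain 'while', so the two alternatives are not disjoint — LL(1) conflict.

Yes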